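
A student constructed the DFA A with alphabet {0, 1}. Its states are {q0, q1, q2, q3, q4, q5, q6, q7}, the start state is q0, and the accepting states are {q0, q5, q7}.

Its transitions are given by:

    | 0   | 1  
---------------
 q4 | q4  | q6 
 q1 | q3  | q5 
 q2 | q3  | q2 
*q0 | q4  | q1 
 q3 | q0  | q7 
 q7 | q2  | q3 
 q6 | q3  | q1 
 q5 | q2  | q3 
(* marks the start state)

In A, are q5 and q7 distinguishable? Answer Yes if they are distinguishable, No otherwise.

Start with accepting vs non-accepting: {q0,q5,q7} | {q1,q2,q3,q4,q6}.
On input 0, block {q1,q2,q3,q4,q6} splits into {q1,q2,q4,q6} and {q3}.
Refine {q0,q5,q7} on symbol 1: members go to different blocks, giving {q5,q7} and {q0}.
Split {q1,q2,q4,q6} by δ(·,0) → {q1,q2,q6} and {q4}.
Refine {q1,q2,q6} on symbol 1: members go to different blocks, giving {q2,q6} and {q1}.
On input 1, block {q2,q6} splits into {q2} and {q6}.
No further refinement is possible. Final partition (7 blocks): {q5,q7} | {q2} | {q3} | {q0} | {q4} | {q1} | {q6}.
q5 and q7 lie in the same block of the stable partition, so they are equivalent — no string distinguishes them.

No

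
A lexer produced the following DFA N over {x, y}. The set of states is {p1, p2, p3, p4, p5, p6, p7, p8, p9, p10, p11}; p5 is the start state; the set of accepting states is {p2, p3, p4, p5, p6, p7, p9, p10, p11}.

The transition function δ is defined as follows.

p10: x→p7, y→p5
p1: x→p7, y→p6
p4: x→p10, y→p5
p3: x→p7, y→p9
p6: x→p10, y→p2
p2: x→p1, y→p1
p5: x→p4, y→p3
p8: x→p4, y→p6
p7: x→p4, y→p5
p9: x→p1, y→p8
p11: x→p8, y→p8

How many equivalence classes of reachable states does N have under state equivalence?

States {p11} cannot be reached from the start state, so discard them.
Initial partition by acceptance: {p2,p3,p4,p5,p6,p7,p9,p10} | {p1,p8}.
Refine {p2,p3,p4,p5,p6,p7,p9,p10} on symbol x: members go to different blocks, giving {p3,p4,p5,p6,p7,p10} and {p2,p9}.
Refine {p3,p4,p5,p6,p7,p10} on symbol y: members go to different blocks, giving {p4,p5,p7,p10} and {p3,p6}.
On input y, block {p4,p5,p7,p10} splits into {p4,p7,p10} and {p5}.
The partition is now stable with 5 blocks: {p4,p7,p10} | {p1,p8} | {p2,p9} | {p3,p6} | {p5}.

5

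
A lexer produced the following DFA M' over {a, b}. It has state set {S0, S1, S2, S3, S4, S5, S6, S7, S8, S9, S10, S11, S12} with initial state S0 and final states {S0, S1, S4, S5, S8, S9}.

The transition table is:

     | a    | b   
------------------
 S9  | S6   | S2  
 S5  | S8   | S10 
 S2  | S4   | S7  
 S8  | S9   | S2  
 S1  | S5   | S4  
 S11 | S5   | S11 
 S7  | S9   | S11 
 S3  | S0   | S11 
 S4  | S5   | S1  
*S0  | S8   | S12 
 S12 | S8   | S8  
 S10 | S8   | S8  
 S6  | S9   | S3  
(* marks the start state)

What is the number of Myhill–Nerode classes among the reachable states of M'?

Start with accepting vs non-accepting: {S0,S1,S4,S5,S8,S9} | {S2,S3,S6,S7,S10,S11,S12}.
Split {S0,S1,S4,S5,S8,S9} by δ(·,a) → {S0,S1,S4,S5,S8} and {S9}.
On input a, block {S0,S1,S4,S5,S8} splits into {S0,S1,S4,S5} and {S8}.
Refine {S0,S1,S4,S5} on symbol a: members go to different blocks, giving {S0,S5} and {S1,S4}.
On input a, block {S2,S3,S6,S7,S10,S11,S12} splits into {S3,S11} and {S6,S7} and {S10,S12} and {S2}.
Stable partition: {S0,S5} | {S3,S11} | {S9} | {S8} | {S1,S4} | {S6,S7} | {S10,S12} | {S2} — 8 equivalence classes.

8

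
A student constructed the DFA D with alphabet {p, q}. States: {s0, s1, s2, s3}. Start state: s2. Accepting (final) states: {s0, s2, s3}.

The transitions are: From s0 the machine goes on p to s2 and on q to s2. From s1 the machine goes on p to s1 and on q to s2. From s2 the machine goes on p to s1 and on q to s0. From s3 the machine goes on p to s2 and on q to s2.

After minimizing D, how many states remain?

3

States {s3} cannot be reached from the start state, so discard them.
Start with accepting vs non-accepting: {s0,s2} | {s1}.
On input p, block {s0,s2} splits into {s0} and {s2}.
No further refinement is possible. Final partition (3 blocks): {s0} | {s1} | {s2}.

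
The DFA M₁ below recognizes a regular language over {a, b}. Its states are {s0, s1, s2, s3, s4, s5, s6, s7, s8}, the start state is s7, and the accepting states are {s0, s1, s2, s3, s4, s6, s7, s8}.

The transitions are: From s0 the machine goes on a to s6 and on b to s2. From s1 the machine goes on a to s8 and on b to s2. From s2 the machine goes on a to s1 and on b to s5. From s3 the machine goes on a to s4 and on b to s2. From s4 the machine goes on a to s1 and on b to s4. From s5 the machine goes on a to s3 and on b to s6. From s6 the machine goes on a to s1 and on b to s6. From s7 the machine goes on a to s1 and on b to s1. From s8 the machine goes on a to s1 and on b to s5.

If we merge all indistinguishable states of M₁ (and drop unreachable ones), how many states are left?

6

States {s0} cannot be reached from the start state, so discard them.
P0 = {s1,s2,s3,s4,s6,s7,s8} | {s5}.
On input b, block {s1,s2,s3,s4,s6,s7,s8} splits into {s1,s3,s4,s6,s7} and {s2,s8}.
Split {s1,s3,s4,s6,s7} by δ(·,a) → {s3,s4,s6,s7} and {s1}.
Split {s3,s4,s6,s7} by δ(·,a) → {s4,s6,s7} and {s3}.
Refine {s4,s6,s7} on symbol b: members go to different blocks, giving {s4,s6} and {s7}.
The partition is now stable with 6 blocks: {s4,s6} | {s5} | {s2,s8} | {s1} | {s3} | {s7}.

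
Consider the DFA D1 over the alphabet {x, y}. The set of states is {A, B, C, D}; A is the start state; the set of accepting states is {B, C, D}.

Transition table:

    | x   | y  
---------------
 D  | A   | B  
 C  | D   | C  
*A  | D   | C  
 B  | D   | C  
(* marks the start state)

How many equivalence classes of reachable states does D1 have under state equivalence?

Every state is reachable, so we keep all 4.
Start with accepting vs non-accepting: {B,C,D} | {A}.
On input x, block {B,C,D} splits into {B,C} and {D}.
The partition is now stable with 3 blocks: {B,C} | {A} | {D}.

3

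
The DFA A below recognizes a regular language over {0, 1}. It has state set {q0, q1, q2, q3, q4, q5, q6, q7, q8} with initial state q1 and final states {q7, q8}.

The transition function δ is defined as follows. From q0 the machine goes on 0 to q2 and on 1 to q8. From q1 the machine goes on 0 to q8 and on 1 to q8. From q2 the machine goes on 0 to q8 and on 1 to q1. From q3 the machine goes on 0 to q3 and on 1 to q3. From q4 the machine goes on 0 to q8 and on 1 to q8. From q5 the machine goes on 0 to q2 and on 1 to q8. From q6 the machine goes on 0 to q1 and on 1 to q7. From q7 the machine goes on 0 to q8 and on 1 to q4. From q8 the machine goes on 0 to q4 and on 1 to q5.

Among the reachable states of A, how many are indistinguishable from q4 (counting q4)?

Reachable states from the start: {q1,q2,q4,q5,q8}. Unreachable: {q0,q3,q6,q7} — drop them.
P0 = {q8} | {q1,q2,q4,q5}.
Split {q1,q2,q4,q5} by δ(·,0) → {q1,q2,q4} and {q5}.
On input 1, block {q1,q2,q4} splits into {q1,q4} and {q2}.
The partition is now stable with 4 blocks: {q8} | {q1,q4} | {q5} | {q2}.
The equivalence class containing q4 is {q1,q4}, of size 2.

2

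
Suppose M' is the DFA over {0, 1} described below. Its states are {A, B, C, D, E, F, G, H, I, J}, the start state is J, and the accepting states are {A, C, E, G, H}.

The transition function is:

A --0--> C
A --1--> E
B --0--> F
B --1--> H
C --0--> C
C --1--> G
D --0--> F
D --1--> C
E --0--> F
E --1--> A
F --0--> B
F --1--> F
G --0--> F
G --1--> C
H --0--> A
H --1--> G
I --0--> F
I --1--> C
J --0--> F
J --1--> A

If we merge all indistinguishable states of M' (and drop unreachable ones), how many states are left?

Reachable states from the start: {A,B,C,E,F,G,H,J}. Unreachable: {D,I} — drop them.
Start with accepting vs non-accepting: {A,C,E,G,H} | {B,F,J}.
On input 0, block {A,C,E,G,H} splits into {A,C,H} and {E,G}.
Split {B,F,J} by δ(·,1) → {B,J} and {F}.
Stable partition: {A,C,H} | {B,J} | {E,G} | {F} — 4 equivalence classes.

4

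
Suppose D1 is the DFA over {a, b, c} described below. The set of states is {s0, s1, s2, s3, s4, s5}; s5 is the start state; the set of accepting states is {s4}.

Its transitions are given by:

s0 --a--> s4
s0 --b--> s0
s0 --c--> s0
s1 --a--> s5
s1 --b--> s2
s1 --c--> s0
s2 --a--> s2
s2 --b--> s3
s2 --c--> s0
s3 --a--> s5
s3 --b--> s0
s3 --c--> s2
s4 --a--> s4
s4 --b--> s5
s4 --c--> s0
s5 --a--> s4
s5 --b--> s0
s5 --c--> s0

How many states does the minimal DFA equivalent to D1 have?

Reachable states from the start: {s0,s4,s5}. Unreachable: {s1,s2,s3} — drop them.
P0 = {s4} | {s0,s5}.
No further refinement is possible. Final partition (2 blocks): {s4} | {s0,s5}.

2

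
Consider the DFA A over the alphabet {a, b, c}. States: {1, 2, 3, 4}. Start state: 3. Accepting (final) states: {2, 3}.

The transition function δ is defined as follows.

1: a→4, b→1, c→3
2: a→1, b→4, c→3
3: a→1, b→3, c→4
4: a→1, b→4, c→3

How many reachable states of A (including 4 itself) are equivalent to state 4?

2

States {2} cannot be reached from the start state, so discard them.
P0 = {3} | {1,4}.
The partition is now stable with 2 blocks: {3} | {1,4}.
State 4 belongs to the block {1,4}, which has 2 states.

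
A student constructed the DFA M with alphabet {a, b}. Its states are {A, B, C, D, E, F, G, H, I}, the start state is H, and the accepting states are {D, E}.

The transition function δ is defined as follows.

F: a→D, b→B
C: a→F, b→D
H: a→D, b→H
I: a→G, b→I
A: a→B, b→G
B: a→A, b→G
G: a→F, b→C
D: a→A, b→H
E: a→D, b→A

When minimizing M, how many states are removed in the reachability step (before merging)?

2

No path from H leads to E, I; the other 7 states are all reachable.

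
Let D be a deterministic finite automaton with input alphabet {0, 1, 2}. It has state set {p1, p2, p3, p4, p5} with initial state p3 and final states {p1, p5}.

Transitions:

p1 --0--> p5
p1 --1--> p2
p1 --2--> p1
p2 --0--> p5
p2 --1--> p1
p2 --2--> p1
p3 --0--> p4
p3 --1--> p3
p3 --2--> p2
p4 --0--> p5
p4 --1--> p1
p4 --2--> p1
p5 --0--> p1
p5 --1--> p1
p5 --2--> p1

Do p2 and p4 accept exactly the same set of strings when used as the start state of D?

Yes

All states are reachable from the start state.
Start with accepting vs non-accepting: {p1,p5} | {p2,p3,p4}.
Refine {p1,p5} on symbol 1: members go to different blocks, giving {p1} and {p5}.
Refine {p2,p3,p4} on symbol 0: members go to different blocks, giving {p2,p4} and {p3}.
Stable partition: {p1} | {p2,p4} | {p5} | {p3} — 4 equivalence classes.
p2 and p4 lie in the same block of the stable partition, so they are equivalent — no string distinguishes them.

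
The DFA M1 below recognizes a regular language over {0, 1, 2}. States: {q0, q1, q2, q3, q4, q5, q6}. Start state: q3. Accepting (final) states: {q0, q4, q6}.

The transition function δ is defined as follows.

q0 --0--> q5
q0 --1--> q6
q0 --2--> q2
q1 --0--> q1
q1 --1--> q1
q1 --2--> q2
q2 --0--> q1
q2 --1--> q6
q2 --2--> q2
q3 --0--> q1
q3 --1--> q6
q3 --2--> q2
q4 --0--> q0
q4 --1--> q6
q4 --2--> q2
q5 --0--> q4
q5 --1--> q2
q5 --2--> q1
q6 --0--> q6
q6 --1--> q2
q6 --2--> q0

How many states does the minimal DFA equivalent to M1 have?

All states are reachable from the start state.
Initial partition by acceptance: {q0,q4,q6} | {q1,q2,q3,q5}.
On input 0, block {q0,q4,q6} splits into {q4,q6} and {q0}.
Refine {q4,q6} on symbol 0: members go to different blocks, giving {q4} and {q6}.
On input 0, block {q1,q2,q3,q5} splits into {q1,q2,q3} and {q5}.
Split {q1,q2,q3} by δ(·,1) → {q2,q3} and {q1}.
Stable partition: {q4} | {q2,q3} | {q0} | {q6} | {q5} | {q1} — 6 equivalence classes.

6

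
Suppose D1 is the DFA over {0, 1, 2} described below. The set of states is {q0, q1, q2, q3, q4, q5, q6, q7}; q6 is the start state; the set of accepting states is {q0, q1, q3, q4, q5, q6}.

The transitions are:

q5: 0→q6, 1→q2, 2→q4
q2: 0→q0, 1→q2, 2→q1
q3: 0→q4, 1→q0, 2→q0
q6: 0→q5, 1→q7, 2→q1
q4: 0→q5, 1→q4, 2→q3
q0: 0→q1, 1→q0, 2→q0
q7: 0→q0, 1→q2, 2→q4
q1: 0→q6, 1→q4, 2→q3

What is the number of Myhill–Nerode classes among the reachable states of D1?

4

Start with accepting vs non-accepting: {q0,q1,q3,q4,q5,q6} | {q2,q7}.
Refine {q0,q1,q3,q4,q5,q6} on symbol 1: members go to different blocks, giving {q0,q1,q3,q4} and {q5,q6}.
On input 0, block {q0,q1,q3,q4} splits into {q0,q3} and {q1,q4}.
No further refinement is possible. Final partition (4 blocks): {q0,q3} | {q2,q7} | {q5,q6} | {q1,q4}.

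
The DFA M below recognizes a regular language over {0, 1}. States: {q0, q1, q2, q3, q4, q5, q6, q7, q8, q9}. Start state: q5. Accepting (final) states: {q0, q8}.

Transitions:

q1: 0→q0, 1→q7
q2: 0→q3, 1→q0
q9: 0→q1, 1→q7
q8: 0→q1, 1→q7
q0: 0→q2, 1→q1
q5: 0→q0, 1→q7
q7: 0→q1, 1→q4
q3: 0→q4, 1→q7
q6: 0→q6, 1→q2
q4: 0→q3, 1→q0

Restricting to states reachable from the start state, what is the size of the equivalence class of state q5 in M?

States {q6,q8,q9} cannot be reached from the start state, so discard them.
Initial partition by acceptance: {q0} | {q1,q2,q3,q4,q5,q7}.
On input 0, block {q1,q2,q3,q4,q5,q7} splits into {q2,q3,q4,q7} and {q1,q5}.
Split {q2,q3,q4,q7} by δ(·,0) → {q2,q3,q4} and {q7}.
On input 1, block {q2,q3,q4} splits into {q2,q4} and {q3}.
The partition is now stable with 5 blocks: {q0} | {q2,q4} | {q1,q5} | {q7} | {q3}.
State q5 belongs to the block {q1,q5}, which has 2 states.

2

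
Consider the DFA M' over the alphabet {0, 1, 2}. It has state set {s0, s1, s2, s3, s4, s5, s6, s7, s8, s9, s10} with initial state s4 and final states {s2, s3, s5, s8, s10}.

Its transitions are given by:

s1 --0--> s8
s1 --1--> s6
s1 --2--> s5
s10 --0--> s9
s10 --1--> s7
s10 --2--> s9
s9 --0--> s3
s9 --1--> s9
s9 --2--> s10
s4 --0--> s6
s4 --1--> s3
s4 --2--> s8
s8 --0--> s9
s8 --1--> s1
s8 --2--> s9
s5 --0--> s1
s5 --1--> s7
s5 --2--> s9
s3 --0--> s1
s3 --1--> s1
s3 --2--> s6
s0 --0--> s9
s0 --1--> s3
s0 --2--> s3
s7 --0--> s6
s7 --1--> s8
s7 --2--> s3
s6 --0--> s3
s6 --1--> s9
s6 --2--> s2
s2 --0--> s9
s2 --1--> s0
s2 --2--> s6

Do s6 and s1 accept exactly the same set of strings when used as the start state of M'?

Yes

P0 = {s2,s3,s5,s8,s10} | {s0,s1,s4,s6,s7,s9}.
On input 0, block {s0,s1,s4,s6,s7,s9} splits into {s0,s4,s7} and {s1,s6,s9}.
Refine {s2,s3,s5,s8,s10} on symbol 1: members go to different blocks, giving {s2,s5,s10} and {s3,s8}.
The partition is now stable with 4 blocks: {s2,s5,s10} | {s0,s4,s7} | {s1,s6,s9} | {s3,s8}.
s6 and s1 lie in the same block of the stable partition, so they are equivalent — no string distinguishes them.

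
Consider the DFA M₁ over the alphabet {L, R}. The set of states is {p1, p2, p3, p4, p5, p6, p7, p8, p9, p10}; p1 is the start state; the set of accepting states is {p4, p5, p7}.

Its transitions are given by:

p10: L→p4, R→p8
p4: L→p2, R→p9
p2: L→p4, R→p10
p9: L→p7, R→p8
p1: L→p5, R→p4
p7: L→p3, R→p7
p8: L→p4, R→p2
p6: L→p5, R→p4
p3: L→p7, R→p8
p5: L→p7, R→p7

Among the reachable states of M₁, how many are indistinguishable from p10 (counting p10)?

First remove the unreachable states {p6}; 9 states remain.
Initial partition by acceptance: {p4,p5,p7} | {p1,p2,p3,p8,p9,p10}.
On input L, block {p4,p5,p7} splits into {p4,p7} and {p5}.
Refine {p4,p7} on symbol R: members go to different blocks, giving {p4} and {p7}.
On input L, block {p1,p2,p3,p8,p9,p10} splits into {p2,p8,p10} and {p3,p9} and {p1}.
Stable partition: {p4} | {p2,p8,p10} | {p5} | {p7} | {p3,p9} | {p1} — 6 equivalence classes.
The equivalence class containing p10 is {p2,p8,p10}, of size 3.

3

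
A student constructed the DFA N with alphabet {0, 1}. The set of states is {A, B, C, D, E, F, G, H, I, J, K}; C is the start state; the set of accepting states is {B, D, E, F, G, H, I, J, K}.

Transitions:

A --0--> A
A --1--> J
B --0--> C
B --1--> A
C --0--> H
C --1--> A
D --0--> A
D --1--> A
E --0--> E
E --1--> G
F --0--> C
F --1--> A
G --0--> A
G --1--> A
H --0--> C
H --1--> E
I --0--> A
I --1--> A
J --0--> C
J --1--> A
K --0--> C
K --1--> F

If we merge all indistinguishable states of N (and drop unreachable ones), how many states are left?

6

States {B,D,F,I,K} cannot be reached from the start state, so discard them.
Initial partition by acceptance: {E,G,H,J} | {A,C}.
On input 0, block {E,G,H,J} splits into {G,H,J} and {E}.
Refine {G,H,J} on symbol 1: members go to different blocks, giving {G,J} and {H}.
Refine {A,C} on symbol 0: members go to different blocks, giving {A} and {C}.
Split {G,J} by δ(·,0) → {G} and {J}.
Stable partition: {G} | {A} | {E} | {H} | {C} | {J} — 6 equivalence classes.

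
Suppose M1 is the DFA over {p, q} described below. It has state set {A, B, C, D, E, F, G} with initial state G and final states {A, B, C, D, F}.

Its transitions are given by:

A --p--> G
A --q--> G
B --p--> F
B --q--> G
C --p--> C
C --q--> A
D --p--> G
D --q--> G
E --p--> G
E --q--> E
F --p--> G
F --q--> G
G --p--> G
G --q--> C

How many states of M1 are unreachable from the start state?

No path from G leads to B, D, E, F; the other 3 states are all reachable.

4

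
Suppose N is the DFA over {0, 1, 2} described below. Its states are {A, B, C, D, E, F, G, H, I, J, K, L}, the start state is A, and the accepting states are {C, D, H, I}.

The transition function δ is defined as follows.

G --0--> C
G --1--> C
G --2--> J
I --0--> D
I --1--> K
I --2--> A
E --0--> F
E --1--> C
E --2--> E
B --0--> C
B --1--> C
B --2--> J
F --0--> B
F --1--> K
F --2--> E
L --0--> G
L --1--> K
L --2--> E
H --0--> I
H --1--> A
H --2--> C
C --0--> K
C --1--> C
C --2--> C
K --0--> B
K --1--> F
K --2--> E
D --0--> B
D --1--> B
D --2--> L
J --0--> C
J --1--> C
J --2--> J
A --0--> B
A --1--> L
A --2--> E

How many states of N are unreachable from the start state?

Starting at A and following transitions, the reachable set is {A, B, C, E, F, G, J, K, L}. That leaves D, H, I unreachable — 3 in total.

3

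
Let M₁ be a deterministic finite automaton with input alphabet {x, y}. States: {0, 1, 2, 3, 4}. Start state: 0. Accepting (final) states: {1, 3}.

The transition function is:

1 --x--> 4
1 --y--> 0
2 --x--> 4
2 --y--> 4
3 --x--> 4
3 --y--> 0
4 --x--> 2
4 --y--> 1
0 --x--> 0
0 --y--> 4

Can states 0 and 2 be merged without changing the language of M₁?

No

Reachable states from the start: {0,1,2,4}. Unreachable: {3} — drop them.
P0 = {1} | {0,2,4}.
Split {0,2,4} by δ(·,y) → {0,2} and {4}.
On input x, block {0,2} splits into {0} and {2}.
Stable partition: {1} | {0} | {4} | {2} — 4 equivalence classes.
0 and 2 end up in different blocks, so they are distinguishable. For instance, the string 'xy' is accepted from only 2.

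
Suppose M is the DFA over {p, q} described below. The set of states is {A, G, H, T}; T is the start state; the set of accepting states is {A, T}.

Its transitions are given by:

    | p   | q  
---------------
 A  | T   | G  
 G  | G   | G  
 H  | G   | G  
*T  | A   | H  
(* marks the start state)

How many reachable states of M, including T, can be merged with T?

2

Every state is reachable, so we keep all 4.
Initial partition by acceptance: {A,T} | {G,H}.
The partition is now stable with 2 blocks: {A,T} | {G,H}.
State T belongs to the block {A,T}, which has 2 states.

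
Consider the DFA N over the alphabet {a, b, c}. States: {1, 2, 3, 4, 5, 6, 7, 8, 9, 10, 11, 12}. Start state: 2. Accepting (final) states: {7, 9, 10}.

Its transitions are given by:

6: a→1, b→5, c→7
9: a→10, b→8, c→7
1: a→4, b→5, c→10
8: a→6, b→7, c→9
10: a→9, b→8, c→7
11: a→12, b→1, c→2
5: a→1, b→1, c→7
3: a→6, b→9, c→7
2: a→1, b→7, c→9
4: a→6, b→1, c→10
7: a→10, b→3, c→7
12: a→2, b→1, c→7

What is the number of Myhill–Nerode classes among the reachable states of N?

Reachable states from the start: {1,2,3,4,5,6,7,8,9,10}. Unreachable: {11,12} — drop them.
P0 = {7,9,10} | {1,2,3,4,5,6,8}.
Refine {1,2,3,4,5,6,8} on symbol b: members go to different blocks, giving {1,4,5,6} and {2,3,8}.
Stable partition: {7,9,10} | {1,4,5,6} | {2,3,8} — 3 equivalence classes.

3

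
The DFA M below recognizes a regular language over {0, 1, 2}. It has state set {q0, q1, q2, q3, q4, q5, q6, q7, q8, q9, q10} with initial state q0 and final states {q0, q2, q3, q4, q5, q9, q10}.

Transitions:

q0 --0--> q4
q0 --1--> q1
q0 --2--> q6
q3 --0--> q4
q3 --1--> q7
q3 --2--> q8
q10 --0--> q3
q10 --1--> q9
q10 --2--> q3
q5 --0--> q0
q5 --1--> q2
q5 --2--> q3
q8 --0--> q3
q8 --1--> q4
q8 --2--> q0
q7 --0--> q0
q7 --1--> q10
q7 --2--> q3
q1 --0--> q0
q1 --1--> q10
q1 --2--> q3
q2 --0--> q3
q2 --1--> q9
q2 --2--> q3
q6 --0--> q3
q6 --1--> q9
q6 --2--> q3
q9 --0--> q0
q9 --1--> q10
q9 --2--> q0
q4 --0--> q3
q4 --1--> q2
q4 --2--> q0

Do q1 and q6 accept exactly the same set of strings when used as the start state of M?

States {q5} cannot be reached from the start state, so discard them.
P0 = {q0,q2,q3,q4,q9,q10} | {q1,q6,q7,q8}.
Split {q0,q2,q3,q4,q9,q10} by δ(·,1) → {q2,q4,q9,q10} and {q0,q3}.
No further refinement is possible. Final partition (3 blocks): {q2,q4,q9,q10} | {q1,q6,q7,q8} | {q0,q3}.
q1 and q6 lie in the same block of the stable partition, so they are equivalent — no string distinguishes them.

Yes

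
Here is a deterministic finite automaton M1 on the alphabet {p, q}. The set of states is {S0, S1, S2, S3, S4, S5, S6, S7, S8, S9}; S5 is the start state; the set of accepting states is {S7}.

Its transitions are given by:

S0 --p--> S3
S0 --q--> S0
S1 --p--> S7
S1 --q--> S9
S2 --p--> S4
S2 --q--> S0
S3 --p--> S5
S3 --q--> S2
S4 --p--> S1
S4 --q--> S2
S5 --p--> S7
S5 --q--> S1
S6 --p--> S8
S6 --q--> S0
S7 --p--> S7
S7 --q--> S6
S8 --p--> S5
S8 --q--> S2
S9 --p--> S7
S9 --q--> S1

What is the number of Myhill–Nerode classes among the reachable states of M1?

All states are reachable from the start state.
Initial partition by acceptance: {S7} | {S0,S1,S2,S3,S4,S5,S6,S8,S9}.
Split {S0,S1,S2,S3,S4,S5,S6,S8,S9} by δ(·,p) → {S0,S2,S3,S4,S6,S8} and {S1,S5,S9}.
On input p, block {S0,S2,S3,S4,S6,S8} splits into {S0,S2,S6} and {S3,S4,S8}.
No further refinement is possible. Final partition (4 blocks): {S7} | {S0,S2,S6} | {S1,S5,S9} | {S3,S4,S8}.

4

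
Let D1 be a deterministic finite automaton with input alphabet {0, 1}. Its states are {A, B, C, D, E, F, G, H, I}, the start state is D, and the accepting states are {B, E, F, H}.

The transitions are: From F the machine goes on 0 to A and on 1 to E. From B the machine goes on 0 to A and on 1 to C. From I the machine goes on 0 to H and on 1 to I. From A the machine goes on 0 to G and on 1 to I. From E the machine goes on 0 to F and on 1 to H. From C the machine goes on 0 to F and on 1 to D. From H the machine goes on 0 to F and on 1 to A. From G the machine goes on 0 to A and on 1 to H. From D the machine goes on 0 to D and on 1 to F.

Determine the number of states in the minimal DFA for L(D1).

First remove the unreachable states {B,C}; 7 states remain.
P0 = {E,F,H} | {A,D,G,I}.
Split {E,F,H} by δ(·,0) → {E,H} and {F}.
Refine {E,H} on symbol 1: members go to different blocks, giving {E} and {H}.
Split {A,D,G,I} by δ(·,0) → {A,D,G} and {I}.
Split {A,D,G} by δ(·,1) → {A} and {D} and {G}.
Stable partition: {E} | {A} | {F} | {H} | {I} | {D} | {G} — 7 equivalence classes.

7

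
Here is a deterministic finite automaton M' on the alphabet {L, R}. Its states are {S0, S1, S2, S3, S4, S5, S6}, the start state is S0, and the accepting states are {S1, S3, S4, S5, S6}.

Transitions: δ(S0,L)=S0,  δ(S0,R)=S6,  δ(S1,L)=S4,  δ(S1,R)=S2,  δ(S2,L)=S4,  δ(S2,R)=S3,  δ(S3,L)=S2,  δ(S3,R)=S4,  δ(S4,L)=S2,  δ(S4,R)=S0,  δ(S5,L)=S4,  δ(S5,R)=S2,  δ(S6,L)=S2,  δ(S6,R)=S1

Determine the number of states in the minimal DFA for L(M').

6

Reachable states from the start: {S0,S1,S2,S3,S4,S6}. Unreachable: {S5} — drop them.
P0 = {S1,S3,S4,S6} | {S0,S2}.
On input L, block {S1,S3,S4,S6} splits into {S3,S4,S6} and {S1}.
Refine {S3,S4,S6} on symbol R: members go to different blocks, giving {S3} and {S4} and {S6}.
On input L, block {S0,S2} splits into {S0} and {S2}.
Stable partition: {S3} | {S0} | {S1} | {S4} | {S6} | {S2} — 6 equivalence classes.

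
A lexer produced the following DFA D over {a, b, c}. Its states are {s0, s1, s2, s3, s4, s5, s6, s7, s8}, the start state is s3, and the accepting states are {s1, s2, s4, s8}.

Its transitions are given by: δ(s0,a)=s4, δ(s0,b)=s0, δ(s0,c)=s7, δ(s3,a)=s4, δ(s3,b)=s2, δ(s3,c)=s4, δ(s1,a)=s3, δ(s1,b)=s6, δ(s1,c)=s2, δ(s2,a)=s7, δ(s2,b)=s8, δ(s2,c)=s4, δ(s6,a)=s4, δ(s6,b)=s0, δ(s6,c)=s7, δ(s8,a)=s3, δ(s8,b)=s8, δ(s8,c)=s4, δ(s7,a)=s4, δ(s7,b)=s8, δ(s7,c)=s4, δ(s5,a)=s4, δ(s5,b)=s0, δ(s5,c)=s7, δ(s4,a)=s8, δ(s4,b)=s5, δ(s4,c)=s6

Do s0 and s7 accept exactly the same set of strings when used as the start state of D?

First remove the unreachable states {s1}; 8 states remain.
Start with accepting vs non-accepting: {s2,s4,s8} | {s0,s3,s5,s6,s7}.
On input a, block {s2,s4,s8} splits into {s2,s8} and {s4}.
On input b, block {s0,s3,s5,s6,s7} splits into {s0,s5,s6} and {s3,s7}.
No further refinement is possible. Final partition (4 blocks): {s2,s8} | {s0,s5,s6} | {s4} | {s3,s7}.
s0 and s7 end up in different blocks, so they are distinguishable. For instance, the string 'b' is accepted from only s7.

No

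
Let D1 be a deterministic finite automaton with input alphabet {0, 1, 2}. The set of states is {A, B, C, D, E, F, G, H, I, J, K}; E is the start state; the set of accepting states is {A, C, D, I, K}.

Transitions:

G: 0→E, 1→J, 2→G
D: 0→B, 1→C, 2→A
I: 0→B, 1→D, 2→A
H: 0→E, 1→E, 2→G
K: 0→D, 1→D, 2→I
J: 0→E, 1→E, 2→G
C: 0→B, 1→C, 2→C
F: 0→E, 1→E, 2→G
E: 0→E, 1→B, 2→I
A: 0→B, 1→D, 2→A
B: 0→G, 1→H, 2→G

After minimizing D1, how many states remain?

First remove the unreachable states {F,K}; 9 states remain.
Start with accepting vs non-accepting: {A,C,D,I} | {B,E,G,H,J}.
Split {B,E,G,H,J} by δ(·,2) → {B,G,H,J} and {E}.
Split {B,G,H,J} by δ(·,0) → {G,H,J} and {B}.
Split {G,H,J} by δ(·,1) → {H,J} and {G}.
The partition is now stable with 5 blocks: {A,C,D,I} | {H,J} | {E} | {B} | {G}.

5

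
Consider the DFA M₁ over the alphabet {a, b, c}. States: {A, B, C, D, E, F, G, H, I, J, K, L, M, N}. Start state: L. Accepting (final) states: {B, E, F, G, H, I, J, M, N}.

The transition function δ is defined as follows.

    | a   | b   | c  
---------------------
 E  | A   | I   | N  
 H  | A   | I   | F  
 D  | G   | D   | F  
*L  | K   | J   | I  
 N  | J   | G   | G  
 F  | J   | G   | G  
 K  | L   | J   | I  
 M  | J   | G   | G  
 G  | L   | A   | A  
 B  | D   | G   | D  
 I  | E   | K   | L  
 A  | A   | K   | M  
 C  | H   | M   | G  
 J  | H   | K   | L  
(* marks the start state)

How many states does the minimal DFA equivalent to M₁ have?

First remove the unreachable states {B,C,D}; 11 states remain.
Initial partition by acceptance: {E,F,G,H,I,J,M,N} | {A,K,L}.
Refine {E,F,G,H,I,J,M,N} on symbol a: members go to different blocks, giving {F,I,J,M,N} and {E,G,H}.
Split {F,I,J,M,N} by δ(·,a) → {F,M,N} and {I,J}.
On input b, block {A,K,L} splits into {K,L} and {A}.
On input a, block {E,G,H} splits into {E,H} and {G}.
No further refinement is possible. Final partition (6 blocks): {F,M,N} | {K,L} | {E,H} | {I,J} | {A} | {G}.

6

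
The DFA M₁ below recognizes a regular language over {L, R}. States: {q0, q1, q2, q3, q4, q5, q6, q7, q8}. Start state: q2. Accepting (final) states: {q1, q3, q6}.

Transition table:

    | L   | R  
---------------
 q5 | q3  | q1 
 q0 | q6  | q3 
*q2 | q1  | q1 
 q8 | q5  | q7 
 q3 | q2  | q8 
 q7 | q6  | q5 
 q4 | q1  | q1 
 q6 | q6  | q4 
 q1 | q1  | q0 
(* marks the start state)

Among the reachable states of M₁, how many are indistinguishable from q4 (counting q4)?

2

All states are reachable from the start state.
P0 = {q1,q3,q6} | {q0,q2,q4,q5,q7,q8}.
On input L, block {q1,q3,q6} splits into {q1,q6} and {q3}.
Refine {q0,q2,q4,q5,q7,q8} on symbol L: members go to different blocks, giving {q0,q2,q4,q7} and {q5} and {q8}.
Refine {q0,q2,q4,q7} on symbol R: members go to different blocks, giving {q2,q4} and {q0} and {q7}.
Split {q1,q6} by δ(·,R) → {q1} and {q6}.
No further refinement is possible. Final partition (8 blocks): {q1} | {q2,q4} | {q3} | {q5} | {q8} | {q0} | {q7} | {q6}.
State q4 belongs to the block {q2,q4}, which has 2 states.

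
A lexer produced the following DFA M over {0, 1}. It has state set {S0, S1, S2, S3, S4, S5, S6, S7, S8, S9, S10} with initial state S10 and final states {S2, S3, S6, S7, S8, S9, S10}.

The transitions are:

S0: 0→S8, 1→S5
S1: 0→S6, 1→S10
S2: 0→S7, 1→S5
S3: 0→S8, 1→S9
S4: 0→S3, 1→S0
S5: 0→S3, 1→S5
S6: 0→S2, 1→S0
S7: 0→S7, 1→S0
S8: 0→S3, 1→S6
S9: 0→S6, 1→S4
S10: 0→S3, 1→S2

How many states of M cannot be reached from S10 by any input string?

1

BFS from S10 reaches {S0, S2, S3, S4, S5, S6, S7, S8, S9, S10}; the 1 state(s) S1 are never visited.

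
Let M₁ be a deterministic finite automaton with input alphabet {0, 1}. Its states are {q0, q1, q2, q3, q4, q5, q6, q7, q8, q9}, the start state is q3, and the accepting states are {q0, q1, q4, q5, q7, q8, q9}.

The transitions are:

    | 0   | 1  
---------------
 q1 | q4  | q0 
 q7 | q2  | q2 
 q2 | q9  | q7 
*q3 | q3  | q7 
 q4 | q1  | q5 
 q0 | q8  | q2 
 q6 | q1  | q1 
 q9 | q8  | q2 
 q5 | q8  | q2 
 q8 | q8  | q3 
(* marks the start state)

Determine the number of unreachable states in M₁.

BFS from q3 reaches {q2, q3, q7, q8, q9}; the 5 state(s) q0, q1, q4, q5, q6 are never visited.

5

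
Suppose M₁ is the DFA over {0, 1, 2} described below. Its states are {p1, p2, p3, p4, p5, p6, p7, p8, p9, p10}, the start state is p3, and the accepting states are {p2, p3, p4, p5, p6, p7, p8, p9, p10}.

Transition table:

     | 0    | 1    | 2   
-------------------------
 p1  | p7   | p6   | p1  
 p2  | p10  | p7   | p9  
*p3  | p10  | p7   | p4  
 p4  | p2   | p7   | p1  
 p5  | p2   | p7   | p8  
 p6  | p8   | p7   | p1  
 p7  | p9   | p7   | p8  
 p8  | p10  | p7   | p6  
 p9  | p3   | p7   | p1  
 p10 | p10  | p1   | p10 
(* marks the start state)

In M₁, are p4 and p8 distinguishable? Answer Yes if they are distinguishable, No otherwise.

Yes

States {p5} cannot be reached from the start state, so discard them.
P0 = {p2,p3,p4,p6,p7,p8,p9,p10} | {p1}.
On input 1, block {p2,p3,p4,p6,p7,p8,p9,p10} splits into {p2,p3,p4,p6,p7,p8,p9} and {p10}.
On input 0, block {p2,p3,p4,p6,p7,p8,p9} splits into {p4,p6,p7,p9} and {p2,p3,p8}.
Refine {p4,p6,p7,p9} on symbol 0: members go to different blocks, giving {p4,p6,p9} and {p7}.
Stable partition: {p4,p6,p9} | {p1} | {p10} | {p2,p3,p8} | {p7} — 5 equivalence classes.
p4 and p8 end up in different blocks, so they are distinguishable. For instance, the string '2' is accepted from only p8.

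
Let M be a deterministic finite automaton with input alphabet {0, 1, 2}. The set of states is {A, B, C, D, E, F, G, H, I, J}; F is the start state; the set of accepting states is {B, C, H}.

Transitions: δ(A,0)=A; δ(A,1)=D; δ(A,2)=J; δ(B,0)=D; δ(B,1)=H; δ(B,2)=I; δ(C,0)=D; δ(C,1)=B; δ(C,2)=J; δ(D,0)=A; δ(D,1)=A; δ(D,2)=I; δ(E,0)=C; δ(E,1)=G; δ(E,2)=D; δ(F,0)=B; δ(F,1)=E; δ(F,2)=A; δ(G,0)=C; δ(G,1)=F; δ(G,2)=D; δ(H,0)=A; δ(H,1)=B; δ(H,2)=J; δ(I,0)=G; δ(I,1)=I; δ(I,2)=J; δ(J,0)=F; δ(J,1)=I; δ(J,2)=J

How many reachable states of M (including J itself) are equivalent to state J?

2

Every state is reachable, so we keep all 10.
Initial partition by acceptance: {B,C,H} | {A,D,E,F,G,I,J}.
Refine {A,D,E,F,G,I,J} on symbol 0: members go to different blocks, giving {A,D,I,J} and {E,F,G}.
Refine {A,D,I,J} on symbol 0: members go to different blocks, giving {A,D} and {I,J}.
The partition is now stable with 4 blocks: {B,C,H} | {A,D} | {E,F,G} | {I,J}.
The equivalence class containing J is {I,J}, of size 2.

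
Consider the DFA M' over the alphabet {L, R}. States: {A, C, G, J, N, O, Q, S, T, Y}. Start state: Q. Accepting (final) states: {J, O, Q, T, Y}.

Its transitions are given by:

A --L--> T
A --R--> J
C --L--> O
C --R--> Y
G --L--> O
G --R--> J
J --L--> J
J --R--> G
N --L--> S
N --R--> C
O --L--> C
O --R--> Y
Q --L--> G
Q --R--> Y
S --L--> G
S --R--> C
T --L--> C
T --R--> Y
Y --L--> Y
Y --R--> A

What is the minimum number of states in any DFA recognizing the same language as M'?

First remove the unreachable states {N,S}; 8 states remain.
P0 = {J,O,Q,T,Y} | {A,C,G}.
On input L, block {J,O,Q,T,Y} splits into {O,Q,T} and {J,Y}.
The partition is now stable with 3 blocks: {O,Q,T} | {A,C,G} | {J,Y}.

3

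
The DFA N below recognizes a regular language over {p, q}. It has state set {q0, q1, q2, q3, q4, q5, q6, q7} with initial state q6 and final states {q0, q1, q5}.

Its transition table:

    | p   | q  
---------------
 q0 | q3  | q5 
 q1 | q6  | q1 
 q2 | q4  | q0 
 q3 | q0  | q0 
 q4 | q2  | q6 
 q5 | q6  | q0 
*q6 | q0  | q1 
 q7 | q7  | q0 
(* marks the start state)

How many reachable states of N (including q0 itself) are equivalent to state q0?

3

Reachable states from the start: {q0,q1,q3,q5,q6}. Unreachable: {q2,q4,q7} — drop them.
Initial partition by acceptance: {q0,q1,q5} | {q3,q6}.
No further refinement is possible. Final partition (2 blocks): {q0,q1,q5} | {q3,q6}.
State q0 belongs to the block {q0,q1,q5}, which has 3 states.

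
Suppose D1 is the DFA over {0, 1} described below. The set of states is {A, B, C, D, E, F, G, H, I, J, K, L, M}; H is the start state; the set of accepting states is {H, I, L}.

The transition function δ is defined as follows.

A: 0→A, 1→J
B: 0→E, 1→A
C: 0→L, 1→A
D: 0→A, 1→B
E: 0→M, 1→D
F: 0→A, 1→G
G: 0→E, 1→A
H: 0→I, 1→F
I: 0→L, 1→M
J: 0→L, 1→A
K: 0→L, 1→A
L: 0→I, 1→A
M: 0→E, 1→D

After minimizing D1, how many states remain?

8

Reachable states from the start: {A,B,D,E,F,G,H,I,J,L,M}. Unreachable: {C,K} — drop them.
Initial partition by acceptance: {H,I,L} | {A,B,D,E,F,G,J,M}.
Refine {A,B,D,E,F,G,J,M} on symbol 0: members go to different blocks, giving {A,B,D,E,F,G,M} and {J}.
Refine {A,B,D,E,F,G,M} on symbol 1: members go to different blocks, giving {B,D,E,F,G,M} and {A}.
On input 1, block {H,I,L} splits into {H,I} and {L}.
Refine {H,I} on symbol 0: members go to different blocks, giving {H} and {I}.
On input 0, block {B,D,E,F,G,M} splits into {B,E,G,M} and {D,F}.
On input 1, block {B,E,G,M} splits into {B,G} and {E,M}.
Stable partition: {H} | {B,G} | {J} | {A} | {L} | {I} | {D,F} | {E,M} — 8 equivalence classes.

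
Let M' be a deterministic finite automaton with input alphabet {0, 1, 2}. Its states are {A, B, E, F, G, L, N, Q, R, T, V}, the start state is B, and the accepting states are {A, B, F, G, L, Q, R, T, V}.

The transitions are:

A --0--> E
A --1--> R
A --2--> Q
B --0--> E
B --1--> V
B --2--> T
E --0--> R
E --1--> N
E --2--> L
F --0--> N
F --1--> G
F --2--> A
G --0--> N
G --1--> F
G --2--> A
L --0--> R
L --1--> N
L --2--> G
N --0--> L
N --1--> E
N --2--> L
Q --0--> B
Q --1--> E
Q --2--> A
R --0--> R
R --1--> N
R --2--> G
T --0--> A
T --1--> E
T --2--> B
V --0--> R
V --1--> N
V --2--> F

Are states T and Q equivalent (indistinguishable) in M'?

All states are reachable from the start state.
Start with accepting vs non-accepting: {A,B,F,G,L,Q,R,T,V} | {E,N}.
Refine {A,B,F,G,L,Q,R,T,V} on symbol 0: members go to different blocks, giving {L,Q,R,T,V} and {A,B,F,G}.
Refine {L,Q,R,T,V} on symbol 0: members go to different blocks, giving {L,R,V} and {Q,T}.
On input 1, block {A,B,F,G} splits into {A,B} and {F,G}.
The partition is now stable with 5 blocks: {L,R,V} | {E,N} | {A,B} | {Q,T} | {F,G}.
T and Q lie in the same block of the stable partition, so they are equivalent — no string distinguishes them.

Yes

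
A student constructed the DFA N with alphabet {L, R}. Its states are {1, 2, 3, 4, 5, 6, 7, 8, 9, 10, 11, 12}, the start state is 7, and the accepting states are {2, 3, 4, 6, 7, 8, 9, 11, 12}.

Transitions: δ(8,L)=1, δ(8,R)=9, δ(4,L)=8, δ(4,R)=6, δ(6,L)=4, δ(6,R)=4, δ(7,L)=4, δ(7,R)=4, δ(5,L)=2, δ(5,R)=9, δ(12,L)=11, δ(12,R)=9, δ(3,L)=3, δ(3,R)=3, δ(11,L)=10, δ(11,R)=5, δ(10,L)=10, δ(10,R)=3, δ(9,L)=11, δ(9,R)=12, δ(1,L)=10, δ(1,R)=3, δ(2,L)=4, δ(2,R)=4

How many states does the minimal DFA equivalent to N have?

8

All states are reachable from the start state.
Start with accepting vs non-accepting: {2,3,4,6,7,8,9,11,12} | {1,5,10}.
On input L, block {2,3,4,6,7,8,9,11,12} splits into {2,3,4,6,7,9,12} and {8,11}.
On input L, block {2,3,4,6,7,9,12} splits into {2,3,6,7} and {4,9,12}.
Refine {2,3,6,7} on symbol L: members go to different blocks, giving {2,6,7} and {3}.
Split {1,5,10} by δ(·,L) → {1,10} and {5}.
Refine {8,11} on symbol R: members go to different blocks, giving {8} and {11}.
Refine {4,9,12} on symbol L: members go to different blocks, giving {9,12} and {4}.
Stable partition: {2,6,7} | {1,10} | {8} | {9,12} | {3} | {5} | {11} | {4} — 8 equivalence classes.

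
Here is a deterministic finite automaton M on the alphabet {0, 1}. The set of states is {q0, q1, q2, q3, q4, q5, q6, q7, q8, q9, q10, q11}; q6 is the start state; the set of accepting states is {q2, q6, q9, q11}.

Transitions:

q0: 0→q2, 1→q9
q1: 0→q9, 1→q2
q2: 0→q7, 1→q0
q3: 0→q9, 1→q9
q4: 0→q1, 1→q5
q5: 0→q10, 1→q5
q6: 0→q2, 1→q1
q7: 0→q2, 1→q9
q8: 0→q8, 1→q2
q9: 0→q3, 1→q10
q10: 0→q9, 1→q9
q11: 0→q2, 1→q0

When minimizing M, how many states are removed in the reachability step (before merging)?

4

No path from q6 leads to q4, q5, q8, q11; the other 8 states are all reachable.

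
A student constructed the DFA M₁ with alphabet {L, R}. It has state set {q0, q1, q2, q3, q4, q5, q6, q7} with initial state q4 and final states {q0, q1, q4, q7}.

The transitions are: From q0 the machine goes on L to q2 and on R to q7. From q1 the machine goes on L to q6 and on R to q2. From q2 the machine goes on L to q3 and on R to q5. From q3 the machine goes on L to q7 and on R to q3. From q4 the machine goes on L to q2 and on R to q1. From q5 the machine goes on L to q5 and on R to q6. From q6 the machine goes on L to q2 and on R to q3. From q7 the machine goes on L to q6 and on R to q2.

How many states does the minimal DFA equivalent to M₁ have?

States {q0} cannot be reached from the start state, so discard them.
Start with accepting vs non-accepting: {q1,q4,q7} | {q2,q3,q5,q6}.
Split {q1,q4,q7} by δ(·,R) → {q1,q7} and {q4}.
Split {q2,q3,q5,q6} by δ(·,L) → {q2,q5,q6} and {q3}.
Refine {q2,q5,q6} on symbol L: members go to different blocks, giving {q5,q6} and {q2}.
Split {q5,q6} by δ(·,L) → {q5} and {q6}.
No further refinement is possible. Final partition (6 blocks): {q1,q7} | {q5} | {q4} | {q3} | {q2} | {q6}.

6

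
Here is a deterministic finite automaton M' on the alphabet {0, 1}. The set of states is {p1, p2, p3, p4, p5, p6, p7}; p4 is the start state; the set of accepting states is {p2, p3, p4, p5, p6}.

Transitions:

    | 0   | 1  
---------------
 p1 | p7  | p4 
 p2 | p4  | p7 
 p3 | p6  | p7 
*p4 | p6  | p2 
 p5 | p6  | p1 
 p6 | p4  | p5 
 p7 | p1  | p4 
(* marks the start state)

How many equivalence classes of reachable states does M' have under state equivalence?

3

Reachable states from the start: {p1,p2,p4,p5,p6,p7}. Unreachable: {p3} — drop them.
Start with accepting vs non-accepting: {p2,p4,p5,p6} | {p1,p7}.
Split {p2,p4,p5,p6} by δ(·,1) → {p2,p5} and {p4,p6}.
No further refinement is possible. Final partition (3 blocks): {p2,p5} | {p1,p7} | {p4,p6}.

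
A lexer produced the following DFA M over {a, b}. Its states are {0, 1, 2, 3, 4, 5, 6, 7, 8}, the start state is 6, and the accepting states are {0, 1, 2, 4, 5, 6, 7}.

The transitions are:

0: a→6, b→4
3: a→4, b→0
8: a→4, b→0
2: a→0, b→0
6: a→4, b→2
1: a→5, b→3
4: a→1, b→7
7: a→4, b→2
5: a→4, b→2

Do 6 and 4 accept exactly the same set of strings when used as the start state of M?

States {8} cannot be reached from the start state, so discard them.
Start with accepting vs non-accepting: {0,1,2,4,5,6,7} | {3}.
Refine {0,1,2,4,5,6,7} on symbol b: members go to different blocks, giving {0,2,4,5,6,7} and {1}.
Split {0,2,4,5,6,7} by δ(·,a) → {0,2,5,6,7} and {4}.
Split {0,2,5,6,7} by δ(·,a) → {5,6,7} and {0,2}.
Refine {0,2} on symbol a: members go to different blocks, giving {0} and {2}.
No further refinement is possible. Final partition (6 blocks): {5,6,7} | {3} | {1} | {4} | {0} | {2}.
6 and 4 end up in different blocks, so they are distinguishable. For instance, the string 'ab' is accepted from only 6.

No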